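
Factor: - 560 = - 2^4 * 5^1*7^1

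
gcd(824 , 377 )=1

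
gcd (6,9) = 3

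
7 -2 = 5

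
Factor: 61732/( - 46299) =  - 2^2*3^(-1 ) = -4/3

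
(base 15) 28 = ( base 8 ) 46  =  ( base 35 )13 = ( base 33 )15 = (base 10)38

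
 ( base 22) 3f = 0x51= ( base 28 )2p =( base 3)10000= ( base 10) 81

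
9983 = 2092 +7891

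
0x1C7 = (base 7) 1220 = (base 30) F5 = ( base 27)GN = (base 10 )455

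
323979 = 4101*79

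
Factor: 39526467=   3^1 * 13175489^1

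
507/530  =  507/530 = 0.96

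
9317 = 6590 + 2727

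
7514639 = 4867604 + 2647035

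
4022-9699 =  - 5677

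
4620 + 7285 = 11905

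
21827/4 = 5456  +  3/4 = 5456.75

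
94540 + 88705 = 183245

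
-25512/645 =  - 8504/215 = -39.55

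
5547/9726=1849/3242 = 0.57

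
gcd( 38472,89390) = 14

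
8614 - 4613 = 4001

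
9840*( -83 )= - 816720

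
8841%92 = 9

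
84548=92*919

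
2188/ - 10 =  - 219 + 1/5=- 218.80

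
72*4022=289584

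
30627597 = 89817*341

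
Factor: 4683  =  3^1*7^1*223^1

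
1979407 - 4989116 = -3009709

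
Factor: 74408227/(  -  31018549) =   -  61^1*701^( - 1)*44249^(  -  1)*1219807^1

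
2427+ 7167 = 9594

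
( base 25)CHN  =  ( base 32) 7oc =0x1f0c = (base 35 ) 6H3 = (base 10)7948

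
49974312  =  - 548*( - 91194 )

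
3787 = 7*541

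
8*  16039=128312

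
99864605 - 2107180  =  97757425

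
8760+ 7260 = 16020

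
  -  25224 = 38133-63357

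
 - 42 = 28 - 70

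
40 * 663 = 26520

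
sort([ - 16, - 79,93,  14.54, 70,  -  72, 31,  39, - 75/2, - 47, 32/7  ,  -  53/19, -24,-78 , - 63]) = [ - 79, - 78,  -  72,  -  63, - 47, - 75/2,-24,-16, - 53/19, 32/7, 14.54,31 , 39 , 70, 93 ] 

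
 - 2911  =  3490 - 6401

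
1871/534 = 1871/534 = 3.50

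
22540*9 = 202860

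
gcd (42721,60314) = 1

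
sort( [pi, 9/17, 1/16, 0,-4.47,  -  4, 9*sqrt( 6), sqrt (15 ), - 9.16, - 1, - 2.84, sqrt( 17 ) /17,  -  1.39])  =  [ - 9.16, - 4.47 ,-4, - 2.84, - 1.39, - 1, 0,1/16, sqrt( 17 )/17,9/17 , pi, sqrt( 15 ), 9*sqrt( 6)]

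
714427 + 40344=754771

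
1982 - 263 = 1719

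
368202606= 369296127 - 1093521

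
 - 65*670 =- 43550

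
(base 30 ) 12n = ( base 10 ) 983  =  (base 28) 173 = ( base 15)458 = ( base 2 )1111010111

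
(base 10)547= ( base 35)FM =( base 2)1000100011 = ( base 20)177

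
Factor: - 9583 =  - 7^1 * 37^2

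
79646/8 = 39823/4 = 9955.75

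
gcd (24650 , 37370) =10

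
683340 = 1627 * 420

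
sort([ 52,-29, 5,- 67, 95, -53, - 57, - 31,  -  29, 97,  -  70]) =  [-70 ,- 67, - 57, - 53,- 31,-29, - 29, 5, 52,95, 97 ] 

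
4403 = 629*7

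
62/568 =31/284 = 0.11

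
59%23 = 13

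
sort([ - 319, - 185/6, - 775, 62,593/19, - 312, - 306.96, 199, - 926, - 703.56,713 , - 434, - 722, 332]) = [ - 926, - 775,- 722, - 703.56, - 434, - 319, - 312, - 306.96, - 185/6,  593/19, 62, 199,332,  713 ]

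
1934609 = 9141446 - 7206837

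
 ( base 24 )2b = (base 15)3e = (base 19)32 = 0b111011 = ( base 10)59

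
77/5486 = 77/5486=0.01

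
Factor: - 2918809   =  - 2918809^1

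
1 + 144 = 145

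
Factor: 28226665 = 5^1 * 5645333^1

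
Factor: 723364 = 2^2*193^1* 937^1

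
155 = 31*5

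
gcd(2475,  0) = 2475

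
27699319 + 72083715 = 99783034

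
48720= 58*840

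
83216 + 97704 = 180920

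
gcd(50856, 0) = 50856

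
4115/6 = 4115/6 = 685.83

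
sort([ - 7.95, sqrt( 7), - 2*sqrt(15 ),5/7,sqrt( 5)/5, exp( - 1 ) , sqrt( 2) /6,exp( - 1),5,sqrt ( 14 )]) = [ - 7.95, - 2  *  sqrt(15),sqrt( 2 )/6, exp( - 1),exp ( - 1),sqrt(5) /5,5/7,sqrt(7 ), sqrt (14),5]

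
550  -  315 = 235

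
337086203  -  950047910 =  - 612961707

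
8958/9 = 995+1/3 = 995.33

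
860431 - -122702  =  983133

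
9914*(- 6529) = - 64728506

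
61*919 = 56059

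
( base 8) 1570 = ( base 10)888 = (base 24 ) 1D0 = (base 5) 12023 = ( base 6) 4040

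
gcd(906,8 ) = 2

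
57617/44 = 1309 + 21/44 = 1309.48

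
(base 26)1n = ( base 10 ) 49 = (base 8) 61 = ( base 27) 1M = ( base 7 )100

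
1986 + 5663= 7649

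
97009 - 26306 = 70703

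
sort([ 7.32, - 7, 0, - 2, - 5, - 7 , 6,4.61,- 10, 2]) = [ - 10, - 7, - 7, - 5, - 2,0, 2,4.61, 6, 7.32 ] 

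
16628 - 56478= -39850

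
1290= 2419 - 1129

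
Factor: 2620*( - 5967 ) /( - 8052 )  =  1302795/671  =  3^2*5^1 * 11^( - 1 )*13^1*17^1*61^( -1)*131^1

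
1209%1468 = 1209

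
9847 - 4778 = 5069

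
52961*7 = 370727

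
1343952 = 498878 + 845074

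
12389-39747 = - 27358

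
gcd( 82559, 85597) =1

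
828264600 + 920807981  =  1749072581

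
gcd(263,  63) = 1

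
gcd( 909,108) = 9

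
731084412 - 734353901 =  -  3269489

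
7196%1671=512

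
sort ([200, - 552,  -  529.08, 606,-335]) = [  -  552,-529.08,-335,200, 606]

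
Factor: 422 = 2^1*211^1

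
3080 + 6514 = 9594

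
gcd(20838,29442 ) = 6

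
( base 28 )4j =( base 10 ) 131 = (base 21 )65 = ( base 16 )83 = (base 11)10A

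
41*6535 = 267935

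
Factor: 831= 3^1*277^1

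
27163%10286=6591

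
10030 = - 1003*(-10 )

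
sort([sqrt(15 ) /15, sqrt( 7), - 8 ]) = [ - 8,sqrt (15) /15, sqrt( 7 )]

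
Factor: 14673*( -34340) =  -503870820  =  -  2^2*3^1*5^1*17^1* 67^1*73^1*101^1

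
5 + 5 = 10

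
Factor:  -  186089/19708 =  - 491/52 =- 2^( - 2 )*13^( - 1 )*491^1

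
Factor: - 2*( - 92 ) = 184=2^3*23^1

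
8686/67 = 8686/67 = 129.64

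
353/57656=353/57656= 0.01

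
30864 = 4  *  7716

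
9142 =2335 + 6807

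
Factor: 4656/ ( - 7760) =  - 3/5 = - 3^1* 5^ ( - 1)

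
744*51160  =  38063040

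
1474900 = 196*7525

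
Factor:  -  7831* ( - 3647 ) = 28559657= 7^1*41^1* 191^1*521^1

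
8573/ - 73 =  - 8573/73=- 117.44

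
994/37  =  994/37=26.86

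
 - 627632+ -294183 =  - 921815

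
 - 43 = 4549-4592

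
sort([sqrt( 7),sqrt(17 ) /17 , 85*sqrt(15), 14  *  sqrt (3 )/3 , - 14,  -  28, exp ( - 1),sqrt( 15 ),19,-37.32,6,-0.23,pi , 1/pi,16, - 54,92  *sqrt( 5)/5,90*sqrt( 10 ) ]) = [-54,-37.32, - 28, - 14, - 0.23,sqrt( 17)/17,1/pi, exp(- 1),sqrt(7), pi,  sqrt(15),6,14*sqrt(3)/3,16,19, 92*sqrt( 5 ) /5,90*sqrt ( 10 ),  85*sqrt(15)] 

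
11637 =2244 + 9393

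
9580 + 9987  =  19567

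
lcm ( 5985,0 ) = 0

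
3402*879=2990358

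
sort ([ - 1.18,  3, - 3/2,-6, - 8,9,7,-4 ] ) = [- 8,-6,  -  4, - 3/2,-1.18,3,7,9 ] 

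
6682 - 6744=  - 62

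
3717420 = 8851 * 420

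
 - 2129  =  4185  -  6314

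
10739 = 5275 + 5464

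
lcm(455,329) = 21385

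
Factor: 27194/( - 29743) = - 2^1*7^( - 2)*607^(  -  1)*13597^1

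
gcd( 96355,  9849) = 7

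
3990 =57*70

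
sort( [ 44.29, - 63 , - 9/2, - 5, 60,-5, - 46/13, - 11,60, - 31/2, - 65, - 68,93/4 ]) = [ - 68, - 65, - 63, - 31/2,-11, - 5, - 5, - 9/2, - 46/13,  93/4, 44.29, 60, 60 ] 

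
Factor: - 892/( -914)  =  446/457 = 2^1 * 223^1*457^( - 1)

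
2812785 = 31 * 90735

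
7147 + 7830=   14977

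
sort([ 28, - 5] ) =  [ -5,28]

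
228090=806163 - 578073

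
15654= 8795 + 6859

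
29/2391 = 29/2391=   0.01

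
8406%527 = 501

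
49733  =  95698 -45965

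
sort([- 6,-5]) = [ - 6,- 5]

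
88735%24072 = 16519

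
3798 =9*422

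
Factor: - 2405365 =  - 5^1 *481073^1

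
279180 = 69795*4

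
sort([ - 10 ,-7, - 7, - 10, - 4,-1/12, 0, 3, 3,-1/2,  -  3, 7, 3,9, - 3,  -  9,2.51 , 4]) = [ - 10, - 10, - 9, - 7, - 7, - 4, - 3, - 3, - 1/2,  -  1/12, 0, 2.51, 3, 3, 3,4 , 7,9 ]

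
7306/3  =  2435 + 1/3 = 2435.33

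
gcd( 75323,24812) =1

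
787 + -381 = 406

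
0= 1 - 1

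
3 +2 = 5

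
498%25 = 23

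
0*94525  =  0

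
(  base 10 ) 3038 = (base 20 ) 7bi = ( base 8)5736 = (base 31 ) 350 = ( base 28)3OE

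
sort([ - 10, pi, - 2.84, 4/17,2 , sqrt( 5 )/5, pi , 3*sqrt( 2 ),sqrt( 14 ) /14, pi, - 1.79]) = [ - 10 , - 2.84, - 1.79,4/17,sqrt (14)/14,  sqrt (5)/5, 2,pi,  pi,pi, 3*sqrt(2 )] 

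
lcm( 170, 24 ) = 2040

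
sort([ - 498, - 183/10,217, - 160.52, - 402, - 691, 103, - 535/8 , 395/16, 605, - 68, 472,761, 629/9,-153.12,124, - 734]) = [ -734, - 691, - 498, - 402, - 160.52, - 153.12, - 68, -535/8,  -  183/10,395/16,629/9,103,124,217,472,605,761 ] 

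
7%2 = 1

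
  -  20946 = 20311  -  41257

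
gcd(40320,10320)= 240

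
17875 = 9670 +8205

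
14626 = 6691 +7935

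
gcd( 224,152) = 8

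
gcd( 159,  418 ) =1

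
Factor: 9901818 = 2^1*3^3 * 29^1*6323^1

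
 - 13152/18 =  - 2192/3 = - 730.67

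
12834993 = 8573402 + 4261591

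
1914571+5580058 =7494629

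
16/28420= 4/7105 = 0.00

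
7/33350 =7/33350= 0.00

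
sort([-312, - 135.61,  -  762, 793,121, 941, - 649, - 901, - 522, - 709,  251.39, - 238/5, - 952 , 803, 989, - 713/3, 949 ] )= [ - 952 , - 901, - 762,  -  709, - 649 , - 522, - 312, - 713/3 ,  -  135.61, - 238/5,121,251.39, 793, 803, 941,949, 989]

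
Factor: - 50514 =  - 2^1* 3^1*8419^1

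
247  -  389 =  - 142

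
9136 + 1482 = 10618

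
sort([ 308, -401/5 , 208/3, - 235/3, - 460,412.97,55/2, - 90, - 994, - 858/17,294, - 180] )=[  -  994, - 460, - 180, - 90, - 401/5, - 235/3, - 858/17,55/2,208/3,294, 308 , 412.97 ]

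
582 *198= 115236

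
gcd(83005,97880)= 5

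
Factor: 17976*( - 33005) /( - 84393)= 197765960/28131 = 2^3*3^( -1)*5^1 * 7^2*23^1*41^1*107^1*9377^( - 1)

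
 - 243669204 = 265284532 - 508953736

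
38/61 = 38/61 = 0.62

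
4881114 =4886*999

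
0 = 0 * 348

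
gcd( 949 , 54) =1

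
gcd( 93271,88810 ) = 1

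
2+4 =6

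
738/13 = 56+ 10/13 = 56.77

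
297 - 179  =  118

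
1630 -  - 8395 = 10025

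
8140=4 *2035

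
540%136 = 132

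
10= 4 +6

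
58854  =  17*3462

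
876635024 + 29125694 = 905760718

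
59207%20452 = 18303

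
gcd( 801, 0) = 801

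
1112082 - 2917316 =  - 1805234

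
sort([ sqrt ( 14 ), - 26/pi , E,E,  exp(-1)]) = [ - 26/pi,  exp(  -  1 ),E, E, sqrt( 14)]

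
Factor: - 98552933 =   -  29^1*331^1*10267^1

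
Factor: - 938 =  - 2^1*7^1*67^1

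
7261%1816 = 1813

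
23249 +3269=26518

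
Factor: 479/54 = 2^(- 1)*3^( - 3 )*479^1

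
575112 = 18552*31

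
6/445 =6/445=0.01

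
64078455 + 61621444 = 125699899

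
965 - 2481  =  -1516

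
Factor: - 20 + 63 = 43^1 =43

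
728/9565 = 728/9565  =  0.08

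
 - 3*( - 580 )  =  1740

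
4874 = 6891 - 2017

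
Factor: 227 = 227^1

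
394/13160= 197/6580 = 0.03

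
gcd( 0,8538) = 8538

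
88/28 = 22/7 = 3.14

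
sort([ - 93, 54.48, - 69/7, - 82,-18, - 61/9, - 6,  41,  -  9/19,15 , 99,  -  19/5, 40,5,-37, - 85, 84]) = [  -  93, -85, - 82, - 37, - 18, - 69/7, - 61/9, - 6, - 19/5, - 9/19,5,15,40,41,54.48,84 , 99]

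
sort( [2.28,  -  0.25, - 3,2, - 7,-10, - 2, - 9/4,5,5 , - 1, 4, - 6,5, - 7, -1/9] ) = [ - 10,-7, - 7, - 6,  -  3, - 9/4, - 2, - 1, - 0.25,-1/9, 2, 2.28, 4, 5,5 , 5 ]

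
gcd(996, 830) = 166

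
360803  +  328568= 689371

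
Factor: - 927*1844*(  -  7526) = 2^3 * 3^2 * 53^1*71^1 * 103^1*461^1 =12864854088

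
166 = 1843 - 1677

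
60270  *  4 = 241080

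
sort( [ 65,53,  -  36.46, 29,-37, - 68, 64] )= [-68, - 37,-36.46,29, 53, 64, 65]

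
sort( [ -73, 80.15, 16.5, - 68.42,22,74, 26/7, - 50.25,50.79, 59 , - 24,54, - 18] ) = [ - 73,-68.42, - 50.25, - 24, - 18,26/7,  16.5,22,50.79,  54,59,74,80.15]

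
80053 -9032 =71021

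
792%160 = 152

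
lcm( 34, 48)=816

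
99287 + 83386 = 182673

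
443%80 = 43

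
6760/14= 3380/7=482.86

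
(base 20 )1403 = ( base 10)9603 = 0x2583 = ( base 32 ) 9C3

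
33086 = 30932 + 2154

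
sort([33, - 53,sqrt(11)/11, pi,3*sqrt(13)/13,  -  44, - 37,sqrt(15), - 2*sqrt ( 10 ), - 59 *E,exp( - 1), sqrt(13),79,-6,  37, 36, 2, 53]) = [ - 59 * E , - 53, - 44,- 37 , -2 * sqrt( 10), - 6, sqrt(11)/11, exp ( - 1),3 * sqrt(13 ) /13, 2,pi,  sqrt(13), sqrt(15), 33, 36, 37,53,79] 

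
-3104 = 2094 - 5198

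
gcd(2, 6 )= 2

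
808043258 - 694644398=113398860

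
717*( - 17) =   -  12189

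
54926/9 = 6102 + 8/9  =  6102.89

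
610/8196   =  305/4098 = 0.07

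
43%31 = 12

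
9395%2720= 1235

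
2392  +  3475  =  5867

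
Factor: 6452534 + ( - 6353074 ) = 2^2*5^1*4973^1 = 99460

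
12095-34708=- 22613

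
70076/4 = 17519  =  17519.00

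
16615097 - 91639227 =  - 75024130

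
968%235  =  28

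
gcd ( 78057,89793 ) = 9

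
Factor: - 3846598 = -2^1*7^2*39251^1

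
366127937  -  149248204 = 216879733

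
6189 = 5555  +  634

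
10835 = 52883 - 42048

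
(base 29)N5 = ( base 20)1dc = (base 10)672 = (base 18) 216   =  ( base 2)1010100000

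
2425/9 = 2425/9 = 269.44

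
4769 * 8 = 38152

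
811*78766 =63879226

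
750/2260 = 75/226 = 0.33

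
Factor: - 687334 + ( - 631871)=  - 3^1 * 5^1*  31^1*2837^1 = - 1319205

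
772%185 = 32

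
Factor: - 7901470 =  - 2^1 * 5^1*149^1 *5303^1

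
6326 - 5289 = 1037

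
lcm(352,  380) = 33440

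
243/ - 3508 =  - 1 + 3265/3508  =  - 0.07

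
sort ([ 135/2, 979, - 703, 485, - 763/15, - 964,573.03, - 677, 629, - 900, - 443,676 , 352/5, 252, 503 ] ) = [ -964, - 900, - 703, -677,  -  443,-763/15, 135/2, 352/5, 252,  485 , 503, 573.03 , 629, 676, 979] 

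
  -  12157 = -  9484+-2673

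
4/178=2/89= 0.02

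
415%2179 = 415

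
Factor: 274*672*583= 107346624 = 2^6 * 3^1*7^1 * 11^1*53^1*137^1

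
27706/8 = 3463 + 1/4= 3463.25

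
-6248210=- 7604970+1356760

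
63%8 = 7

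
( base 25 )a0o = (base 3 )22121101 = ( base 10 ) 6274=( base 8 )14202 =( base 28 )802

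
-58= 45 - 103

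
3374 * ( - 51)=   -  172074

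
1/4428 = 1/4428 = 0.00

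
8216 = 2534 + 5682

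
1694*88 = 149072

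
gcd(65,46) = 1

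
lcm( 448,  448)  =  448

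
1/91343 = 1/91343=0.00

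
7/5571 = 7/5571 = 0.00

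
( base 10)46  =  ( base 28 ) 1i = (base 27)1J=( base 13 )37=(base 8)56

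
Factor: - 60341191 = -37^1*1630843^1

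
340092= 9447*36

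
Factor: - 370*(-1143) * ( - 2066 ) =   -  873732060 = - 2^2*3^2*5^1 * 37^1*127^1*1033^1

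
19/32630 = 19/32630  =  0.00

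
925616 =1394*664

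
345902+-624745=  - 278843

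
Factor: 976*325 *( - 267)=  - 2^4*3^1*5^2* 13^1 * 61^1*89^1 = -  84692400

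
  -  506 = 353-859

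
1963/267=7 + 94/267 = 7.35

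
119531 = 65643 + 53888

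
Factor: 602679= 3^1*7^1 * 11^1 * 2609^1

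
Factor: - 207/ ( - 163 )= 3^2 * 23^1*163^( - 1 ) 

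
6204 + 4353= 10557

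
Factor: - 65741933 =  - 37^1*109^1*16301^1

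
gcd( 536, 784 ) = 8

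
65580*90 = 5902200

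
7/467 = 7/467 = 0.01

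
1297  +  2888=4185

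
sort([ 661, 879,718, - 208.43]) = [-208.43,661, 718,879 ] 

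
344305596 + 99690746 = 443996342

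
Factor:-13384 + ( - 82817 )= -3^3*7^1*509^1  =  -96201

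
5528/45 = 122 + 38/45 = 122.84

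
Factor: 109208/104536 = 11^1*17^1*179^ ( - 1)=187/179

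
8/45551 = 8/45551 = 0.00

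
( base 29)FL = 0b111001000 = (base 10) 456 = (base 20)12g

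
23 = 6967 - 6944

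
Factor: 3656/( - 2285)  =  -8/5 = -2^3*5^( - 1) 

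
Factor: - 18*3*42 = - 2268=- 2^2*3^4*7^1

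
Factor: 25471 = 25471^1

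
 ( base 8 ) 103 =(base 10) 67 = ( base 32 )23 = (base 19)3A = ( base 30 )27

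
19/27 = 19/27 = 0.70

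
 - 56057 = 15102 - 71159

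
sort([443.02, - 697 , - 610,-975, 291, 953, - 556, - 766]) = [ - 975, - 766, - 697, - 610, - 556, 291, 443.02, 953]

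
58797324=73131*804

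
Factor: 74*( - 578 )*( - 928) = 2^7*17^2*29^1*37^1 = 39692416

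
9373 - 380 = 8993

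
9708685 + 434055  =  10142740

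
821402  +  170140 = 991542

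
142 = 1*142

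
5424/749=7 + 181/749  =  7.24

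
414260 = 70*5918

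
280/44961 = 40/6423 = 0.01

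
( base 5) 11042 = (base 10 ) 772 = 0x304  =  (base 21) 1FG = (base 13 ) 475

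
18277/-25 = -18277/25 = - 731.08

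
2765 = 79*35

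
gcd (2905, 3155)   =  5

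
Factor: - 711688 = -2^3*17^1*5233^1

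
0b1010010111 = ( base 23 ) 15J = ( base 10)663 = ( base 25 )11D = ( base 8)1227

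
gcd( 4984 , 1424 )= 712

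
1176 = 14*84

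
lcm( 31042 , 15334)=1272722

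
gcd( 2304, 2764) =4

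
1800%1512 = 288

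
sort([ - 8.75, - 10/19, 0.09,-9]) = [-9,-8.75,- 10/19, 0.09]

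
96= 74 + 22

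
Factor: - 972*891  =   - 2^2 * 3^9*11^1=- 866052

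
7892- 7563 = 329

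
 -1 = -1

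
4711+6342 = 11053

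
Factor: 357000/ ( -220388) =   -  2^1 *3^1*5^3*463^(  -  1) = -750/463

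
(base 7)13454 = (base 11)2832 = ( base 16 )E51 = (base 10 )3665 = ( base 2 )111001010001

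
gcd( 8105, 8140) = 5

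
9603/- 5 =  - 9603/5=- 1920.60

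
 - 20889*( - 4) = 83556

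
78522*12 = 942264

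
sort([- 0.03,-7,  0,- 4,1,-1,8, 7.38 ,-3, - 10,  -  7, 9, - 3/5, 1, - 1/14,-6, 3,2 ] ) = [ - 10, - 7,-7, - 6 ,-4,-3, - 1,-3/5, - 1/14 ,-0.03,0, 1 , 1 , 2,  3,7.38, 8  ,  9 ]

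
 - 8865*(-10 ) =88650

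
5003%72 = 35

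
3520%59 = 39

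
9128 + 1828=10956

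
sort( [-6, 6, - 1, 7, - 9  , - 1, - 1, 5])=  [ - 9, - 6,-1, - 1, - 1 , 5 , 6,  7 ] 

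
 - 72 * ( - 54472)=3921984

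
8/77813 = 8/77813 = 0.00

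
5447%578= 245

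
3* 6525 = 19575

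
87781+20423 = 108204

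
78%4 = 2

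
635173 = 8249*77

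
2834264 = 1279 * 2216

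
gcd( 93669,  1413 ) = 3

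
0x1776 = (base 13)2970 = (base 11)4570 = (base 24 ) AA6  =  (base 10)6006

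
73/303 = 73/303 = 0.24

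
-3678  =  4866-8544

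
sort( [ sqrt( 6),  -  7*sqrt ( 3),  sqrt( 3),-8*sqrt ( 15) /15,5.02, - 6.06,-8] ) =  [-7*sqrt( 3 ), - 8, - 6.06, - 8*sqrt( 15) /15,sqrt(3), sqrt ( 6 ), 5.02]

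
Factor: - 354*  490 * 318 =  - 55160280 = -  2^3*3^2*5^1*7^2*53^1*59^1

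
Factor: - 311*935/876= - 290785/876 = - 2^(-2)* 3^ ( - 1 )*5^1  *  11^1*17^1*73^(-1)*311^1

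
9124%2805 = 709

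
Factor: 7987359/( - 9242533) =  - 3^1*1453^( - 1)*6361^( - 1)*2662453^1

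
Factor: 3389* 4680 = 15860520 = 2^3* 3^2 * 5^1*13^1*3389^1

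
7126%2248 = 382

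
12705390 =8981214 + 3724176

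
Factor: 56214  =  2^1*3^4*347^1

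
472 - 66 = 406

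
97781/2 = 48890 + 1/2 = 48890.50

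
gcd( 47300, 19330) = 10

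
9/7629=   3/2543 =0.00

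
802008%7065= 3663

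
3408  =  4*852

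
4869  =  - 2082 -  - 6951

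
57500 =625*92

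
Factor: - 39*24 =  - 2^3*3^2*13^1 = - 936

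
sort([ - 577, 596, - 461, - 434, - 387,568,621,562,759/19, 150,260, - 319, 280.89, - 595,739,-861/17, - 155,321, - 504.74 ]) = [ - 595, - 577, - 504.74, - 461,-434, - 387, - 319, - 155, - 861/17, 759/19, 150, 260,280.89, 321,562, 568,596,  621,739 ] 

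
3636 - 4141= - 505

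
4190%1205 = 575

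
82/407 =82/407=0.20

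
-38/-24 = 19/12 = 1.58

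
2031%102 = 93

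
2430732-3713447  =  -1282715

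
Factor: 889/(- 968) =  - 2^( - 3 )*7^1 * 11^( - 2 )*127^1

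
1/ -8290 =-1 + 8289/8290 = -  0.00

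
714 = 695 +19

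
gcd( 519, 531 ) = 3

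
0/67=0 = 0.00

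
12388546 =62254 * 199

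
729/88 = 8+25/88 = 8.28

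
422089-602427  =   - 180338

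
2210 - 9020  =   - 6810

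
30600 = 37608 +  - 7008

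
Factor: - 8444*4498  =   - 37981112 = - 2^3*13^1*173^1*2111^1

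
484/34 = 14+4/17 =14.24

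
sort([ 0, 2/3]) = [ 0, 2/3]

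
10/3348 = 5/1674=0.00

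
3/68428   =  3/68428  =  0.00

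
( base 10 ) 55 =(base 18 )31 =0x37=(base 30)1P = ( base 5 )210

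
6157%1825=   682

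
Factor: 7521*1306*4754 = 2^2*3^1*23^1*109^1*653^1*2377^1  =  46695813204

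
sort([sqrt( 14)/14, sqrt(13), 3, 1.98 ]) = [ sqrt ( 14 ) /14,1.98,3,sqrt(13)] 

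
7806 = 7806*1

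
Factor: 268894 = 2^1*31^1*4337^1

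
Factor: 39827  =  39827^1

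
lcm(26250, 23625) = 236250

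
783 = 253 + 530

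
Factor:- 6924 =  - 2^2* 3^1*577^1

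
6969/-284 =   -  6969/284=- 24.54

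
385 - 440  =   - 55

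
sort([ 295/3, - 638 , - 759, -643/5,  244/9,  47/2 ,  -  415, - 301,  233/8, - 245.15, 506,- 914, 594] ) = [-914,-759, - 638,-415 , - 301, - 245.15,  -  643/5,47/2, 244/9,233/8,295/3, 506, 594 ]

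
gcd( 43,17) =1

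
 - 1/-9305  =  1/9305 =0.00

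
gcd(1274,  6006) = 182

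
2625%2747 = 2625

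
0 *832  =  0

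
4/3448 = 1/862 = 0.00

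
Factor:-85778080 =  - 2^5*5^1*653^1 * 821^1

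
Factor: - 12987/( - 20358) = 2^ ( - 1)*29^( - 1)*37^1 = 37/58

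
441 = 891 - 450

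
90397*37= 3344689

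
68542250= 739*92750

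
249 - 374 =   -  125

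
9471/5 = 1894 +1/5 = 1894.20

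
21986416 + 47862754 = 69849170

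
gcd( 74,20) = 2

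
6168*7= 43176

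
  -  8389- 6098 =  - 14487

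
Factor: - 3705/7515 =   -  3^( - 1)*13^1*19^1*167^(  -  1)=- 247/501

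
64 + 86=150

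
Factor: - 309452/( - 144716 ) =11^( - 1)*23^( - 1)*541^1 = 541/253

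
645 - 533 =112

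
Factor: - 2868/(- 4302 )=2^1*3^( - 1 ) = 2/3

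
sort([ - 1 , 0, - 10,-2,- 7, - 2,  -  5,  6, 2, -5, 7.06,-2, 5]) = [ - 10, - 7, - 5, - 5 , - 2, - 2, - 2,  -  1,0, 2,5, 6, 7.06 ] 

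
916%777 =139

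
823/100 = 8 + 23/100 = 8.23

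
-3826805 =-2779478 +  - 1047327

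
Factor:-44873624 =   -  2^3*5609203^1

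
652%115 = 77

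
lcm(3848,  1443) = 11544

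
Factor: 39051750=2^1*3^1*5^3 * 52069^1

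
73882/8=36941/4= 9235.25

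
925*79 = 73075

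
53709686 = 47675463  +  6034223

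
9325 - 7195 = 2130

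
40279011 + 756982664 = 797261675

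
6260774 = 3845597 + 2415177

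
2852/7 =407 +3/7 = 407.43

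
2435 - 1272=1163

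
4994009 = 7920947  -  2926938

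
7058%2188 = 494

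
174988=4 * 43747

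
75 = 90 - 15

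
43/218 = 43/218=0.20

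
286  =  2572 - 2286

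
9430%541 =233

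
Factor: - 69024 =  - 2^5 * 3^1*719^1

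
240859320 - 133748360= 107110960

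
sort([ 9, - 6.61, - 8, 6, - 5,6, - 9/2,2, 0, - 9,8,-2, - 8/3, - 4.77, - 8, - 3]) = [-9, - 8, - 8, - 6.61, - 5, - 4.77,  -  9/2,- 3, - 8/3,  -  2, 0, 2, 6, 6, 8,  9]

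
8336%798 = 356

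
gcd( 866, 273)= 1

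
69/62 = 69/62 = 1.11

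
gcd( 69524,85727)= 1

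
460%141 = 37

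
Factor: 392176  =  2^4* 127^1*193^1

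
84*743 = 62412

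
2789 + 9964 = 12753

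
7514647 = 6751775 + 762872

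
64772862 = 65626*987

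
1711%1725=1711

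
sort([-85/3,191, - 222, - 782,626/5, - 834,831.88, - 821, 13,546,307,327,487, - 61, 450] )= [-834, - 821, - 782, - 222, -61, - 85/3,13,  626/5,191,307,327,450,487, 546 , 831.88 ]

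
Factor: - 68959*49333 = - 11^1 * 6269^1 *49333^1 = -  3401954347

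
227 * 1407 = 319389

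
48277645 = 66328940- 18051295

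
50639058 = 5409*9362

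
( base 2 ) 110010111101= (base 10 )3261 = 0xCBD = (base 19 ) 90c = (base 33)2WR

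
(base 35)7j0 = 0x2418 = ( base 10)9240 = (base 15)2B10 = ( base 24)g10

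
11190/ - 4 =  - 5595/2= - 2797.50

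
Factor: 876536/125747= 2^3*41^( - 1 )*3067^( - 1 ) *109567^1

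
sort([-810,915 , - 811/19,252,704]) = [ - 810, - 811/19 , 252,  704,915]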